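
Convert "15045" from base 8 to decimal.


Input: "15045" in base 8
Positional expansion:
  Digit '1' (value 1) x 8^4 = 4096
  Digit '5' (value 5) x 8^3 = 2560
  Digit '0' (value 0) x 8^2 = 0
  Digit '4' (value 4) x 8^1 = 32
  Digit '5' (value 5) x 8^0 = 5
Sum = 6693

6693


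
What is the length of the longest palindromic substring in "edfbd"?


Input: "edfbd"
Checking substrings for palindromes:
  No multi-char palindromic substrings found
Longest palindromic substring: "e" with length 1

1


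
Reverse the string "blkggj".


Input: blkggj
Reading characters right to left:
  Position 5: 'j'
  Position 4: 'g'
  Position 3: 'g'
  Position 2: 'k'
  Position 1: 'l'
  Position 0: 'b'
Reversed: jggklb

jggklb


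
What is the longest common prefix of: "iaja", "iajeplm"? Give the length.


Words: iaja, iajeplm
  Position 0: all 'i' => match
  Position 1: all 'a' => match
  Position 2: all 'j' => match
  Position 3: ('a', 'e') => mismatch, stop
LCP = "iaj" (length 3)

3


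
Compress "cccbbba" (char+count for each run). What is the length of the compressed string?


Input: cccbbba
Runs:
  'c' x 3 => "c3"
  'b' x 3 => "b3"
  'a' x 1 => "a1"
Compressed: "c3b3a1"
Compressed length: 6

6


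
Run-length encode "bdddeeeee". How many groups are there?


Input: bdddeeeee
Scanning for consecutive runs:
  Group 1: 'b' x 1 (positions 0-0)
  Group 2: 'd' x 3 (positions 1-3)
  Group 3: 'e' x 5 (positions 4-8)
Total groups: 3

3


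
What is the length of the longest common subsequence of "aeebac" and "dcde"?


LCS of "aeebac" and "dcde"
DP table:
           d    c    d    e
      0    0    0    0    0
  a   0    0    0    0    0
  e   0    0    0    0    1
  e   0    0    0    0    1
  b   0    0    0    0    1
  a   0    0    0    0    1
  c   0    0    1    1    1
LCS length = dp[6][4] = 1

1


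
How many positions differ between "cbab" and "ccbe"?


Comparing "cbab" and "ccbe" position by position:
  Position 0: 'c' vs 'c' => same
  Position 1: 'b' vs 'c' => DIFFER
  Position 2: 'a' vs 'b' => DIFFER
  Position 3: 'b' vs 'e' => DIFFER
Positions that differ: 3

3


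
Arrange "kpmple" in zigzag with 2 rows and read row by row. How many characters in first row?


Zigzag "kpmple" into 2 rows:
Placing characters:
  'k' => row 0
  'p' => row 1
  'm' => row 0
  'p' => row 1
  'l' => row 0
  'e' => row 1
Rows:
  Row 0: "kml"
  Row 1: "ppe"
First row length: 3

3


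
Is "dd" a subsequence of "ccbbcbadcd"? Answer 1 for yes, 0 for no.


Check if "dd" is a subsequence of "ccbbcbadcd"
Greedy scan:
  Position 0 ('c'): no match needed
  Position 1 ('c'): no match needed
  Position 2 ('b'): no match needed
  Position 3 ('b'): no match needed
  Position 4 ('c'): no match needed
  Position 5 ('b'): no match needed
  Position 6 ('a'): no match needed
  Position 7 ('d'): matches sub[0] = 'd'
  Position 8 ('c'): no match needed
  Position 9 ('d'): matches sub[1] = 'd'
All 2 characters matched => is a subsequence

1


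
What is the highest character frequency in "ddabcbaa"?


Input: ddabcbaa
Character counts:
  'a': 3
  'b': 2
  'c': 1
  'd': 2
Maximum frequency: 3

3


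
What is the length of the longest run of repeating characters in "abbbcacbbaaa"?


Input: "abbbcacbbaaa"
Scanning for longest run:
  Position 1 ('b'): new char, reset run to 1
  Position 2 ('b'): continues run of 'b', length=2
  Position 3 ('b'): continues run of 'b', length=3
  Position 4 ('c'): new char, reset run to 1
  Position 5 ('a'): new char, reset run to 1
  Position 6 ('c'): new char, reset run to 1
  Position 7 ('b'): new char, reset run to 1
  Position 8 ('b'): continues run of 'b', length=2
  Position 9 ('a'): new char, reset run to 1
  Position 10 ('a'): continues run of 'a', length=2
  Position 11 ('a'): continues run of 'a', length=3
Longest run: 'b' with length 3

3


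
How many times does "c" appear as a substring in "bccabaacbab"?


Searching for "c" in "bccabaacbab"
Scanning each position:
  Position 0: "b" => no
  Position 1: "c" => MATCH
  Position 2: "c" => MATCH
  Position 3: "a" => no
  Position 4: "b" => no
  Position 5: "a" => no
  Position 6: "a" => no
  Position 7: "c" => MATCH
  Position 8: "b" => no
  Position 9: "a" => no
  Position 10: "b" => no
Total occurrences: 3

3


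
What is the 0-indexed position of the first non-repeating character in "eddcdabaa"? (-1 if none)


Input: eddcdabaa
Character frequencies:
  'a': 3
  'b': 1
  'c': 1
  'd': 3
  'e': 1
Scanning left to right for freq == 1:
  Position 0 ('e'): unique! => answer = 0

0


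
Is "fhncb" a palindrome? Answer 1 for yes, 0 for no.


Input: fhncb
Reversed: bcnhf
  Compare pos 0 ('f') with pos 4 ('b'): MISMATCH
  Compare pos 1 ('h') with pos 3 ('c'): MISMATCH
Result: not a palindrome

0


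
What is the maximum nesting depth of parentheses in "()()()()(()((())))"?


Input: "()()()()(()((())))"
Tracking depth:
  Position 0 '(': depth becomes 1
  Position 1 ')': depth becomes 0
  Position 2 '(': depth becomes 1
  Position 3 ')': depth becomes 0
  Position 4 '(': depth becomes 1
  Position 5 ')': depth becomes 0
  Position 6 '(': depth becomes 1
  Position 7 ')': depth becomes 0
  Position 8 '(': depth becomes 1
  Position 9 '(': depth becomes 2
  Position 10 ')': depth becomes 1
  Position 11 '(': depth becomes 2
  Position 12 '(': depth becomes 3
  Position 13 '(': depth becomes 4
  Position 14 ')': depth becomes 3
  Position 15 ')': depth becomes 2
  Position 16 ')': depth becomes 1
  Position 17 ')': depth becomes 0
Maximum depth reached: 4

4


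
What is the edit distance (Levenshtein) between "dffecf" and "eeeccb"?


Computing edit distance: "dffecf" -> "eeeccb"
DP table:
           e    e    e    c    c    b
      0    1    2    3    4    5    6
  d   1    1    2    3    4    5    6
  f   2    2    2    3    4    5    6
  f   3    3    3    3    4    5    6
  e   4    3    3    3    4    5    6
  c   5    4    4    4    3    4    5
  f   6    5    5    5    4    4    5
Edit distance = dp[6][6] = 5

5


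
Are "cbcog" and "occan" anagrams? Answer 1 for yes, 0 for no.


Strings: "cbcog", "occan"
Sorted first:  bccgo
Sorted second: accno
Differ at position 0: 'b' vs 'a' => not anagrams

0


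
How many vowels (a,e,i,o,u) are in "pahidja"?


Input: pahidja
Checking each character:
  'p' at position 0: consonant
  'a' at position 1: vowel (running total: 1)
  'h' at position 2: consonant
  'i' at position 3: vowel (running total: 2)
  'd' at position 4: consonant
  'j' at position 5: consonant
  'a' at position 6: vowel (running total: 3)
Total vowels: 3

3


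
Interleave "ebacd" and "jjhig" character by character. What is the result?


Interleaving "ebacd" and "jjhig":
  Position 0: 'e' from first, 'j' from second => "ej"
  Position 1: 'b' from first, 'j' from second => "bj"
  Position 2: 'a' from first, 'h' from second => "ah"
  Position 3: 'c' from first, 'i' from second => "ci"
  Position 4: 'd' from first, 'g' from second => "dg"
Result: ejbjahcidg

ejbjahcidg


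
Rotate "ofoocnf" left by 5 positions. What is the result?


Input: "ofoocnf", rotate left by 5
First 5 characters: "ofooc"
Remaining characters: "nf"
Concatenate remaining + first: "nf" + "ofooc" = "nfofooc"

nfofooc


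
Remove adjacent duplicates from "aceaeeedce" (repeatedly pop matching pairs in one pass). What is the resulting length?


Input: aceaeeedce
Stack-based adjacent duplicate removal:
  Read 'a': push. Stack: a
  Read 'c': push. Stack: ac
  Read 'e': push. Stack: ace
  Read 'a': push. Stack: acea
  Read 'e': push. Stack: aceae
  Read 'e': matches stack top 'e' => pop. Stack: acea
  Read 'e': push. Stack: aceae
  Read 'd': push. Stack: aceaed
  Read 'c': push. Stack: aceaedc
  Read 'e': push. Stack: aceaedce
Final stack: "aceaedce" (length 8)

8


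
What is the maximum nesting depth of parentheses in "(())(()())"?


Input: "(())(()())"
Tracking depth:
  Position 0 '(': depth becomes 1
  Position 1 '(': depth becomes 2
  Position 2 ')': depth becomes 1
  Position 3 ')': depth becomes 0
  Position 4 '(': depth becomes 1
  Position 5 '(': depth becomes 2
  Position 6 ')': depth becomes 1
  Position 7 '(': depth becomes 2
  Position 8 ')': depth becomes 1
  Position 9 ')': depth becomes 0
Maximum depth reached: 2

2


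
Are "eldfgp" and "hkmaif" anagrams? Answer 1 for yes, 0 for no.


Strings: "eldfgp", "hkmaif"
Sorted first:  defglp
Sorted second: afhikm
Differ at position 0: 'd' vs 'a' => not anagrams

0


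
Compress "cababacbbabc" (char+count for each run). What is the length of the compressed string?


Input: cababacbbabc
Runs:
  'c' x 1 => "c1"
  'a' x 1 => "a1"
  'b' x 1 => "b1"
  'a' x 1 => "a1"
  'b' x 1 => "b1"
  'a' x 1 => "a1"
  'c' x 1 => "c1"
  'b' x 2 => "b2"
  'a' x 1 => "a1"
  'b' x 1 => "b1"
  'c' x 1 => "c1"
Compressed: "c1a1b1a1b1a1c1b2a1b1c1"
Compressed length: 22

22


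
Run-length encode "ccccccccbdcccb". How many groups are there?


Input: ccccccccbdcccb
Scanning for consecutive runs:
  Group 1: 'c' x 8 (positions 0-7)
  Group 2: 'b' x 1 (positions 8-8)
  Group 3: 'd' x 1 (positions 9-9)
  Group 4: 'c' x 3 (positions 10-12)
  Group 5: 'b' x 1 (positions 13-13)
Total groups: 5

5


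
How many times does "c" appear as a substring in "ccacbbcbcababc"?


Searching for "c" in "ccacbbcbcababc"
Scanning each position:
  Position 0: "c" => MATCH
  Position 1: "c" => MATCH
  Position 2: "a" => no
  Position 3: "c" => MATCH
  Position 4: "b" => no
  Position 5: "b" => no
  Position 6: "c" => MATCH
  Position 7: "b" => no
  Position 8: "c" => MATCH
  Position 9: "a" => no
  Position 10: "b" => no
  Position 11: "a" => no
  Position 12: "b" => no
  Position 13: "c" => MATCH
Total occurrences: 6

6


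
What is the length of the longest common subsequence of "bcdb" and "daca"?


LCS of "bcdb" and "daca"
DP table:
           d    a    c    a
      0    0    0    0    0
  b   0    0    0    0    0
  c   0    0    0    1    1
  d   0    1    1    1    1
  b   0    1    1    1    1
LCS length = dp[4][4] = 1

1


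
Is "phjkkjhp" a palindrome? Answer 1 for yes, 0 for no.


Input: phjkkjhp
Reversed: phjkkjhp
  Compare pos 0 ('p') with pos 7 ('p'): match
  Compare pos 1 ('h') with pos 6 ('h'): match
  Compare pos 2 ('j') with pos 5 ('j'): match
  Compare pos 3 ('k') with pos 4 ('k'): match
Result: palindrome

1


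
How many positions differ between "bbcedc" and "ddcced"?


Comparing "bbcedc" and "ddcced" position by position:
  Position 0: 'b' vs 'd' => DIFFER
  Position 1: 'b' vs 'd' => DIFFER
  Position 2: 'c' vs 'c' => same
  Position 3: 'e' vs 'c' => DIFFER
  Position 4: 'd' vs 'e' => DIFFER
  Position 5: 'c' vs 'd' => DIFFER
Positions that differ: 5

5


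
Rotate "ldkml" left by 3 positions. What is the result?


Input: "ldkml", rotate left by 3
First 3 characters: "ldk"
Remaining characters: "ml"
Concatenate remaining + first: "ml" + "ldk" = "mlldk"

mlldk


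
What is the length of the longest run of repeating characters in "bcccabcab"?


Input: "bcccabcab"
Scanning for longest run:
  Position 1 ('c'): new char, reset run to 1
  Position 2 ('c'): continues run of 'c', length=2
  Position 3 ('c'): continues run of 'c', length=3
  Position 4 ('a'): new char, reset run to 1
  Position 5 ('b'): new char, reset run to 1
  Position 6 ('c'): new char, reset run to 1
  Position 7 ('a'): new char, reset run to 1
  Position 8 ('b'): new char, reset run to 1
Longest run: 'c' with length 3

3


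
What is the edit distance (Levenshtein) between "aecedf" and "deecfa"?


Computing edit distance: "aecedf" -> "deecfa"
DP table:
           d    e    e    c    f    a
      0    1    2    3    4    5    6
  a   1    1    2    3    4    5    5
  e   2    2    1    2    3    4    5
  c   3    3    2    2    2    3    4
  e   4    4    3    2    3    3    4
  d   5    4    4    3    3    4    4
  f   6    5    5    4    4    3    4
Edit distance = dp[6][6] = 4

4


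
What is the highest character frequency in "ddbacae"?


Input: ddbacae
Character counts:
  'a': 2
  'b': 1
  'c': 1
  'd': 2
  'e': 1
Maximum frequency: 2

2


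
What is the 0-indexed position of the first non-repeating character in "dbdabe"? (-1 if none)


Input: dbdabe
Character frequencies:
  'a': 1
  'b': 2
  'd': 2
  'e': 1
Scanning left to right for freq == 1:
  Position 0 ('d'): freq=2, skip
  Position 1 ('b'): freq=2, skip
  Position 2 ('d'): freq=2, skip
  Position 3 ('a'): unique! => answer = 3

3


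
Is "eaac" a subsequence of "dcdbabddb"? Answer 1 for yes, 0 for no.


Check if "eaac" is a subsequence of "dcdbabddb"
Greedy scan:
  Position 0 ('d'): no match needed
  Position 1 ('c'): no match needed
  Position 2 ('d'): no match needed
  Position 3 ('b'): no match needed
  Position 4 ('a'): no match needed
  Position 5 ('b'): no match needed
  Position 6 ('d'): no match needed
  Position 7 ('d'): no match needed
  Position 8 ('b'): no match needed
Only matched 0/4 characters => not a subsequence

0


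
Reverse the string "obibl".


Input: obibl
Reading characters right to left:
  Position 4: 'l'
  Position 3: 'b'
  Position 2: 'i'
  Position 1: 'b'
  Position 0: 'o'
Reversed: lbibo

lbibo


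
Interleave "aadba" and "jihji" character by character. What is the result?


Interleaving "aadba" and "jihji":
  Position 0: 'a' from first, 'j' from second => "aj"
  Position 1: 'a' from first, 'i' from second => "ai"
  Position 2: 'd' from first, 'h' from second => "dh"
  Position 3: 'b' from first, 'j' from second => "bj"
  Position 4: 'a' from first, 'i' from second => "ai"
Result: ajaidhbjai

ajaidhbjai


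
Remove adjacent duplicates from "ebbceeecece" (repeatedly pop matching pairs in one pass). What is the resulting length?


Input: ebbceeecece
Stack-based adjacent duplicate removal:
  Read 'e': push. Stack: e
  Read 'b': push. Stack: eb
  Read 'b': matches stack top 'b' => pop. Stack: e
  Read 'c': push. Stack: ec
  Read 'e': push. Stack: ece
  Read 'e': matches stack top 'e' => pop. Stack: ec
  Read 'e': push. Stack: ece
  Read 'c': push. Stack: ecec
  Read 'e': push. Stack: ecece
  Read 'c': push. Stack: ececec
  Read 'e': push. Stack: ececece
Final stack: "ececece" (length 7)

7


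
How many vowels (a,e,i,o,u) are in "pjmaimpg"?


Input: pjmaimpg
Checking each character:
  'p' at position 0: consonant
  'j' at position 1: consonant
  'm' at position 2: consonant
  'a' at position 3: vowel (running total: 1)
  'i' at position 4: vowel (running total: 2)
  'm' at position 5: consonant
  'p' at position 6: consonant
  'g' at position 7: consonant
Total vowels: 2

2


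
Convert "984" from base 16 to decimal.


Input: "984" in base 16
Positional expansion:
  Digit '9' (value 9) x 16^2 = 2304
  Digit '8' (value 8) x 16^1 = 128
  Digit '4' (value 4) x 16^0 = 4
Sum = 2436

2436


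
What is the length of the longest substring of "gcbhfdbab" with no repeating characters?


Input: "gcbhfdbab"
Sliding window (track last position of each char):
  Position 0 ('g'): window [0,0] length 1 -- new best
  Position 1 ('c'): window [0,1] length 2 -- new best
  Position 2 ('b'): window [0,2] length 3 -- new best
  Position 3 ('h'): window [0,3] length 4 -- new best
  Position 4 ('f'): window [0,4] length 5 -- new best
  Position 5 ('d'): window [0,5] length 6 -- new best
  Position 6 ('b'): repeat (last at 2), move window start to 3
  Position 6 ('b'): window [3,6] length 4
  Position 7 ('a'): window [3,7] length 5
  Position 8 ('b'): repeat (last at 6), move window start to 7
  Position 8 ('b'): window [7,8] length 2
Longest substring with no repeats: "gcbhfd" with length 6

6


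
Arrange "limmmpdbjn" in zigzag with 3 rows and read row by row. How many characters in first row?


Zigzag "limmmpdbjn" into 3 rows:
Placing characters:
  'l' => row 0
  'i' => row 1
  'm' => row 2
  'm' => row 1
  'm' => row 0
  'p' => row 1
  'd' => row 2
  'b' => row 1
  'j' => row 0
  'n' => row 1
Rows:
  Row 0: "lmj"
  Row 1: "impbn"
  Row 2: "md"
First row length: 3

3


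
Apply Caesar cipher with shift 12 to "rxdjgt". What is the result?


Caesar cipher: shift "rxdjgt" by 12
  'r' (pos 17) + 12 = pos 3 = 'd'
  'x' (pos 23) + 12 = pos 9 = 'j'
  'd' (pos 3) + 12 = pos 15 = 'p'
  'j' (pos 9) + 12 = pos 21 = 'v'
  'g' (pos 6) + 12 = pos 18 = 's'
  't' (pos 19) + 12 = pos 5 = 'f'
Result: djpvsf

djpvsf


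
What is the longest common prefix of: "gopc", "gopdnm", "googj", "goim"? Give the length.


Words: gopc, gopdnm, googj, goim
  Position 0: all 'g' => match
  Position 1: all 'o' => match
  Position 2: ('p', 'p', 'o', 'i') => mismatch, stop
LCP = "go" (length 2)

2


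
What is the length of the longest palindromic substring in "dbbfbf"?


Input: "dbbfbf"
Checking substrings for palindromes:
  [2:5] "bfb" (len 3) => palindrome
  [3:6] "fbf" (len 3) => palindrome
  [1:3] "bb" (len 2) => palindrome
Longest palindromic substring: "bfb" with length 3

3


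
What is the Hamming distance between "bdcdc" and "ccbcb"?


Comparing "bdcdc" and "ccbcb" position by position:
  Position 0: 'b' vs 'c' => differ
  Position 1: 'd' vs 'c' => differ
  Position 2: 'c' vs 'b' => differ
  Position 3: 'd' vs 'c' => differ
  Position 4: 'c' vs 'b' => differ
Total differences (Hamming distance): 5

5


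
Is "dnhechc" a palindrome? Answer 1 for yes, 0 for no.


Input: dnhechc
Reversed: chcehnd
  Compare pos 0 ('d') with pos 6 ('c'): MISMATCH
  Compare pos 1 ('n') with pos 5 ('h'): MISMATCH
  Compare pos 2 ('h') with pos 4 ('c'): MISMATCH
Result: not a palindrome

0


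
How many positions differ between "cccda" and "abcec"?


Comparing "cccda" and "abcec" position by position:
  Position 0: 'c' vs 'a' => DIFFER
  Position 1: 'c' vs 'b' => DIFFER
  Position 2: 'c' vs 'c' => same
  Position 3: 'd' vs 'e' => DIFFER
  Position 4: 'a' vs 'c' => DIFFER
Positions that differ: 4

4


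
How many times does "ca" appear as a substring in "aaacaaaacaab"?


Searching for "ca" in "aaacaaaacaab"
Scanning each position:
  Position 0: "aa" => no
  Position 1: "aa" => no
  Position 2: "ac" => no
  Position 3: "ca" => MATCH
  Position 4: "aa" => no
  Position 5: "aa" => no
  Position 6: "aa" => no
  Position 7: "ac" => no
  Position 8: "ca" => MATCH
  Position 9: "aa" => no
  Position 10: "ab" => no
Total occurrences: 2

2


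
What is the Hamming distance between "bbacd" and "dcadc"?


Comparing "bbacd" and "dcadc" position by position:
  Position 0: 'b' vs 'd' => differ
  Position 1: 'b' vs 'c' => differ
  Position 2: 'a' vs 'a' => same
  Position 3: 'c' vs 'd' => differ
  Position 4: 'd' vs 'c' => differ
Total differences (Hamming distance): 4

4


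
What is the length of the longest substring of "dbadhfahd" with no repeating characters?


Input: "dbadhfahd"
Sliding window (track last position of each char):
  Position 0 ('d'): window [0,0] length 1 -- new best
  Position 1 ('b'): window [0,1] length 2 -- new best
  Position 2 ('a'): window [0,2] length 3 -- new best
  Position 3 ('d'): repeat (last at 0), move window start to 1
  Position 3 ('d'): window [1,3] length 3
  Position 4 ('h'): window [1,4] length 4 -- new best
  Position 5 ('f'): window [1,5] length 5 -- new best
  Position 6 ('a'): repeat (last at 2), move window start to 3
  Position 6 ('a'): window [3,6] length 4
  Position 7 ('h'): repeat (last at 4), move window start to 5
  Position 7 ('h'): window [5,7] length 3
  Position 8 ('d'): window [5,8] length 4
Longest substring with no repeats: "badhf" with length 5

5


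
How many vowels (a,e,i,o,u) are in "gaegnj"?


Input: gaegnj
Checking each character:
  'g' at position 0: consonant
  'a' at position 1: vowel (running total: 1)
  'e' at position 2: vowel (running total: 2)
  'g' at position 3: consonant
  'n' at position 4: consonant
  'j' at position 5: consonant
Total vowels: 2

2


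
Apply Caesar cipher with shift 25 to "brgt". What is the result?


Caesar cipher: shift "brgt" by 25
  'b' (pos 1) + 25 = pos 0 = 'a'
  'r' (pos 17) + 25 = pos 16 = 'q'
  'g' (pos 6) + 25 = pos 5 = 'f'
  't' (pos 19) + 25 = pos 18 = 's'
Result: aqfs

aqfs


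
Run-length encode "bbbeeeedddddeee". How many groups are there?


Input: bbbeeeedddddeee
Scanning for consecutive runs:
  Group 1: 'b' x 3 (positions 0-2)
  Group 2: 'e' x 4 (positions 3-6)
  Group 3: 'd' x 5 (positions 7-11)
  Group 4: 'e' x 3 (positions 12-14)
Total groups: 4

4


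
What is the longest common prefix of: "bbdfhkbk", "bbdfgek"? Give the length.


Words: bbdfhkbk, bbdfgek
  Position 0: all 'b' => match
  Position 1: all 'b' => match
  Position 2: all 'd' => match
  Position 3: all 'f' => match
  Position 4: ('h', 'g') => mismatch, stop
LCP = "bbdf" (length 4)

4


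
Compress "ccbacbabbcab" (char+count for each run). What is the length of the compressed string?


Input: ccbacbabbcab
Runs:
  'c' x 2 => "c2"
  'b' x 1 => "b1"
  'a' x 1 => "a1"
  'c' x 1 => "c1"
  'b' x 1 => "b1"
  'a' x 1 => "a1"
  'b' x 2 => "b2"
  'c' x 1 => "c1"
  'a' x 1 => "a1"
  'b' x 1 => "b1"
Compressed: "c2b1a1c1b1a1b2c1a1b1"
Compressed length: 20

20


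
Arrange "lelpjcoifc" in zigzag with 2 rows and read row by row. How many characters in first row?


Zigzag "lelpjcoifc" into 2 rows:
Placing characters:
  'l' => row 0
  'e' => row 1
  'l' => row 0
  'p' => row 1
  'j' => row 0
  'c' => row 1
  'o' => row 0
  'i' => row 1
  'f' => row 0
  'c' => row 1
Rows:
  Row 0: "lljof"
  Row 1: "epcic"
First row length: 5

5


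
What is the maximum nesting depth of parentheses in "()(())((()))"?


Input: "()(())((()))"
Tracking depth:
  Position 0 '(': depth becomes 1
  Position 1 ')': depth becomes 0
  Position 2 '(': depth becomes 1
  Position 3 '(': depth becomes 2
  Position 4 ')': depth becomes 1
  Position 5 ')': depth becomes 0
  Position 6 '(': depth becomes 1
  Position 7 '(': depth becomes 2
  Position 8 '(': depth becomes 3
  Position 9 ')': depth becomes 2
  Position 10 ')': depth becomes 1
  Position 11 ')': depth becomes 0
Maximum depth reached: 3

3


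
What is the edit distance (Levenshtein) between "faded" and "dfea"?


Computing edit distance: "faded" -> "dfea"
DP table:
           d    f    e    a
      0    1    2    3    4
  f   1    1    1    2    3
  a   2    2    2    2    2
  d   3    2    3    3    3
  e   4    3    3    3    4
  d   5    4    4    4    4
Edit distance = dp[5][4] = 4

4


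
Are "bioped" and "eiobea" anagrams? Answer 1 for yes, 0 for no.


Strings: "bioped", "eiobea"
Sorted first:  bdeiop
Sorted second: abeeio
Differ at position 0: 'b' vs 'a' => not anagrams

0


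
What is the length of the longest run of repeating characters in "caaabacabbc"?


Input: "caaabacabbc"
Scanning for longest run:
  Position 1 ('a'): new char, reset run to 1
  Position 2 ('a'): continues run of 'a', length=2
  Position 3 ('a'): continues run of 'a', length=3
  Position 4 ('b'): new char, reset run to 1
  Position 5 ('a'): new char, reset run to 1
  Position 6 ('c'): new char, reset run to 1
  Position 7 ('a'): new char, reset run to 1
  Position 8 ('b'): new char, reset run to 1
  Position 9 ('b'): continues run of 'b', length=2
  Position 10 ('c'): new char, reset run to 1
Longest run: 'a' with length 3

3


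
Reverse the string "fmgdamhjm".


Input: fmgdamhjm
Reading characters right to left:
  Position 8: 'm'
  Position 7: 'j'
  Position 6: 'h'
  Position 5: 'm'
  Position 4: 'a'
  Position 3: 'd'
  Position 2: 'g'
  Position 1: 'm'
  Position 0: 'f'
Reversed: mjhmadgmf

mjhmadgmf


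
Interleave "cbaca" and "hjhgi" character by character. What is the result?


Interleaving "cbaca" and "hjhgi":
  Position 0: 'c' from first, 'h' from second => "ch"
  Position 1: 'b' from first, 'j' from second => "bj"
  Position 2: 'a' from first, 'h' from second => "ah"
  Position 3: 'c' from first, 'g' from second => "cg"
  Position 4: 'a' from first, 'i' from second => "ai"
Result: chbjahcgai

chbjahcgai


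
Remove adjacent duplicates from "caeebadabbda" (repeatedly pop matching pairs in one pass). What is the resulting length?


Input: caeebadabbda
Stack-based adjacent duplicate removal:
  Read 'c': push. Stack: c
  Read 'a': push. Stack: ca
  Read 'e': push. Stack: cae
  Read 'e': matches stack top 'e' => pop. Stack: ca
  Read 'b': push. Stack: cab
  Read 'a': push. Stack: caba
  Read 'd': push. Stack: cabad
  Read 'a': push. Stack: cabada
  Read 'b': push. Stack: cabadab
  Read 'b': matches stack top 'b' => pop. Stack: cabada
  Read 'd': push. Stack: cabadad
  Read 'a': push. Stack: cabadada
Final stack: "cabadada" (length 8)

8


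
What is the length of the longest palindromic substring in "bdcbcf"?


Input: "bdcbcf"
Checking substrings for palindromes:
  [2:5] "cbc" (len 3) => palindrome
Longest palindromic substring: "cbc" with length 3

3


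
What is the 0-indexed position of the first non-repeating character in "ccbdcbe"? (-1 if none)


Input: ccbdcbe
Character frequencies:
  'b': 2
  'c': 3
  'd': 1
  'e': 1
Scanning left to right for freq == 1:
  Position 0 ('c'): freq=3, skip
  Position 1 ('c'): freq=3, skip
  Position 2 ('b'): freq=2, skip
  Position 3 ('d'): unique! => answer = 3

3


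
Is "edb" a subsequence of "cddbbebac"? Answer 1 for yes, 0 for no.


Check if "edb" is a subsequence of "cddbbebac"
Greedy scan:
  Position 0 ('c'): no match needed
  Position 1 ('d'): no match needed
  Position 2 ('d'): no match needed
  Position 3 ('b'): no match needed
  Position 4 ('b'): no match needed
  Position 5 ('e'): matches sub[0] = 'e'
  Position 6 ('b'): no match needed
  Position 7 ('a'): no match needed
  Position 8 ('c'): no match needed
Only matched 1/3 characters => not a subsequence

0


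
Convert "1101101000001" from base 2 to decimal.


Input: "1101101000001" in base 2
Positional expansion:
  Digit '1' (value 1) x 2^12 = 4096
  Digit '1' (value 1) x 2^11 = 2048
  Digit '0' (value 0) x 2^10 = 0
  Digit '1' (value 1) x 2^9 = 512
  Digit '1' (value 1) x 2^8 = 256
  Digit '0' (value 0) x 2^7 = 0
  Digit '1' (value 1) x 2^6 = 64
  Digit '0' (value 0) x 2^5 = 0
  Digit '0' (value 0) x 2^4 = 0
  Digit '0' (value 0) x 2^3 = 0
  Digit '0' (value 0) x 2^2 = 0
  Digit '0' (value 0) x 2^1 = 0
  Digit '1' (value 1) x 2^0 = 1
Sum = 6977

6977


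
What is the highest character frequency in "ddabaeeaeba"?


Input: ddabaeeaeba
Character counts:
  'a': 4
  'b': 2
  'd': 2
  'e': 3
Maximum frequency: 4

4


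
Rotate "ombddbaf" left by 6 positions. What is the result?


Input: "ombddbaf", rotate left by 6
First 6 characters: "ombddb"
Remaining characters: "af"
Concatenate remaining + first: "af" + "ombddb" = "afombddb"

afombddb


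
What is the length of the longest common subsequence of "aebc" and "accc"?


LCS of "aebc" and "accc"
DP table:
           a    c    c    c
      0    0    0    0    0
  a   0    1    1    1    1
  e   0    1    1    1    1
  b   0    1    1    1    1
  c   0    1    2    2    2
LCS length = dp[4][4] = 2

2


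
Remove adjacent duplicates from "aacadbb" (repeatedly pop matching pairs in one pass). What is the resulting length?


Input: aacadbb
Stack-based adjacent duplicate removal:
  Read 'a': push. Stack: a
  Read 'a': matches stack top 'a' => pop. Stack: (empty)
  Read 'c': push. Stack: c
  Read 'a': push. Stack: ca
  Read 'd': push. Stack: cad
  Read 'b': push. Stack: cadb
  Read 'b': matches stack top 'b' => pop. Stack: cad
Final stack: "cad" (length 3)

3


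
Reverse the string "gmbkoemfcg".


Input: gmbkoemfcg
Reading characters right to left:
  Position 9: 'g'
  Position 8: 'c'
  Position 7: 'f'
  Position 6: 'm'
  Position 5: 'e'
  Position 4: 'o'
  Position 3: 'k'
  Position 2: 'b'
  Position 1: 'm'
  Position 0: 'g'
Reversed: gcfmeokbmg

gcfmeokbmg


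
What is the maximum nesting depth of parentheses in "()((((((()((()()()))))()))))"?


Input: "()((((((()((()()()))))()))))"
Tracking depth:
  Position 0 '(': depth becomes 1
  Position 1 ')': depth becomes 0
  Position 2 '(': depth becomes 1
  Position 3 '(': depth becomes 2
  Position 4 '(': depth becomes 3
  Position 5 '(': depth becomes 4
  Position 6 '(': depth becomes 5
  Position 7 '(': depth becomes 6
  Position 8 '(': depth becomes 7
  Position 9 ')': depth becomes 6
  Position 10 '(': depth becomes 7
  Position 11 '(': depth becomes 8
  Position 12 '(': depth becomes 9
  Position 13 ')': depth becomes 8
  Position 14 '(': depth becomes 9
  Position 15 ')': depth becomes 8
  Position 16 '(': depth becomes 9
  Position 17 ')': depth becomes 8
  Position 18 ')': depth becomes 7
  Position 19 ')': depth becomes 6
  Position 20 ')': depth becomes 5
  Position 21 ')': depth becomes 4
  Position 22 '(': depth becomes 5
  Position 23 ')': depth becomes 4
  Position 24 ')': depth becomes 3
  Position 25 ')': depth becomes 2
  Position 26 ')': depth becomes 1
  Position 27 ')': depth becomes 0
Maximum depth reached: 9

9


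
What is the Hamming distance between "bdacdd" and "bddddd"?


Comparing "bdacdd" and "bddddd" position by position:
  Position 0: 'b' vs 'b' => same
  Position 1: 'd' vs 'd' => same
  Position 2: 'a' vs 'd' => differ
  Position 3: 'c' vs 'd' => differ
  Position 4: 'd' vs 'd' => same
  Position 5: 'd' vs 'd' => same
Total differences (Hamming distance): 2

2


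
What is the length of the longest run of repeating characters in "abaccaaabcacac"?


Input: "abaccaaabcacac"
Scanning for longest run:
  Position 1 ('b'): new char, reset run to 1
  Position 2 ('a'): new char, reset run to 1
  Position 3 ('c'): new char, reset run to 1
  Position 4 ('c'): continues run of 'c', length=2
  Position 5 ('a'): new char, reset run to 1
  Position 6 ('a'): continues run of 'a', length=2
  Position 7 ('a'): continues run of 'a', length=3
  Position 8 ('b'): new char, reset run to 1
  Position 9 ('c'): new char, reset run to 1
  Position 10 ('a'): new char, reset run to 1
  Position 11 ('c'): new char, reset run to 1
  Position 12 ('a'): new char, reset run to 1
  Position 13 ('c'): new char, reset run to 1
Longest run: 'a' with length 3

3


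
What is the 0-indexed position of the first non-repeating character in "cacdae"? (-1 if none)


Input: cacdae
Character frequencies:
  'a': 2
  'c': 2
  'd': 1
  'e': 1
Scanning left to right for freq == 1:
  Position 0 ('c'): freq=2, skip
  Position 1 ('a'): freq=2, skip
  Position 2 ('c'): freq=2, skip
  Position 3 ('d'): unique! => answer = 3

3


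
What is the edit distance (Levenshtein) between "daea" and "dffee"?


Computing edit distance: "daea" -> "dffee"
DP table:
           d    f    f    e    e
      0    1    2    3    4    5
  d   1    0    1    2    3    4
  a   2    1    1    2    3    4
  e   3    2    2    2    2    3
  a   4    3    3    3    3    3
Edit distance = dp[4][5] = 3

3


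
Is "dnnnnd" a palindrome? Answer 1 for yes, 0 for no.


Input: dnnnnd
Reversed: dnnnnd
  Compare pos 0 ('d') with pos 5 ('d'): match
  Compare pos 1 ('n') with pos 4 ('n'): match
  Compare pos 2 ('n') with pos 3 ('n'): match
Result: palindrome

1


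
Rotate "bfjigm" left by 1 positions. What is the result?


Input: "bfjigm", rotate left by 1
First 1 characters: "b"
Remaining characters: "fjigm"
Concatenate remaining + first: "fjigm" + "b" = "fjigmb"

fjigmb


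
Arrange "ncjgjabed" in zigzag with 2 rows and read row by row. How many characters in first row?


Zigzag "ncjgjabed" into 2 rows:
Placing characters:
  'n' => row 0
  'c' => row 1
  'j' => row 0
  'g' => row 1
  'j' => row 0
  'a' => row 1
  'b' => row 0
  'e' => row 1
  'd' => row 0
Rows:
  Row 0: "njjbd"
  Row 1: "cgae"
First row length: 5

5


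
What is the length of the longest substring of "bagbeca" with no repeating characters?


Input: "bagbeca"
Sliding window (track last position of each char):
  Position 0 ('b'): window [0,0] length 1 -- new best
  Position 1 ('a'): window [0,1] length 2 -- new best
  Position 2 ('g'): window [0,2] length 3 -- new best
  Position 3 ('b'): repeat (last at 0), move window start to 1
  Position 3 ('b'): window [1,3] length 3
  Position 4 ('e'): window [1,4] length 4 -- new best
  Position 5 ('c'): window [1,5] length 5 -- new best
  Position 6 ('a'): repeat (last at 1), move window start to 2
  Position 6 ('a'): window [2,6] length 5
Longest substring with no repeats: "agbec" with length 5

5


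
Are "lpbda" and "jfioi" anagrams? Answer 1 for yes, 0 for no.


Strings: "lpbda", "jfioi"
Sorted first:  abdlp
Sorted second: fiijo
Differ at position 0: 'a' vs 'f' => not anagrams

0


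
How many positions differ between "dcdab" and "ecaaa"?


Comparing "dcdab" and "ecaaa" position by position:
  Position 0: 'd' vs 'e' => DIFFER
  Position 1: 'c' vs 'c' => same
  Position 2: 'd' vs 'a' => DIFFER
  Position 3: 'a' vs 'a' => same
  Position 4: 'b' vs 'a' => DIFFER
Positions that differ: 3

3


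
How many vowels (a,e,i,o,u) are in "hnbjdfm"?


Input: hnbjdfm
Checking each character:
  'h' at position 0: consonant
  'n' at position 1: consonant
  'b' at position 2: consonant
  'j' at position 3: consonant
  'd' at position 4: consonant
  'f' at position 5: consonant
  'm' at position 6: consonant
Total vowels: 0

0


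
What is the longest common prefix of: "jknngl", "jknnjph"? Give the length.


Words: jknngl, jknnjph
  Position 0: all 'j' => match
  Position 1: all 'k' => match
  Position 2: all 'n' => match
  Position 3: all 'n' => match
  Position 4: ('g', 'j') => mismatch, stop
LCP = "jknn" (length 4)

4


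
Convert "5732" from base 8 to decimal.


Input: "5732" in base 8
Positional expansion:
  Digit '5' (value 5) x 8^3 = 2560
  Digit '7' (value 7) x 8^2 = 448
  Digit '3' (value 3) x 8^1 = 24
  Digit '2' (value 2) x 8^0 = 2
Sum = 3034

3034


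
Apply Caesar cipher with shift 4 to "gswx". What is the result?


Caesar cipher: shift "gswx" by 4
  'g' (pos 6) + 4 = pos 10 = 'k'
  's' (pos 18) + 4 = pos 22 = 'w'
  'w' (pos 22) + 4 = pos 0 = 'a'
  'x' (pos 23) + 4 = pos 1 = 'b'
Result: kwab

kwab


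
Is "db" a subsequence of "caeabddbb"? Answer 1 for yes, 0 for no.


Check if "db" is a subsequence of "caeabddbb"
Greedy scan:
  Position 0 ('c'): no match needed
  Position 1 ('a'): no match needed
  Position 2 ('e'): no match needed
  Position 3 ('a'): no match needed
  Position 4 ('b'): no match needed
  Position 5 ('d'): matches sub[0] = 'd'
  Position 6 ('d'): no match needed
  Position 7 ('b'): matches sub[1] = 'b'
  Position 8 ('b'): no match needed
All 2 characters matched => is a subsequence

1


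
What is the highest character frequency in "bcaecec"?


Input: bcaecec
Character counts:
  'a': 1
  'b': 1
  'c': 3
  'e': 2
Maximum frequency: 3

3


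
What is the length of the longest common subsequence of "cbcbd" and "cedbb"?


LCS of "cbcbd" and "cedbb"
DP table:
           c    e    d    b    b
      0    0    0    0    0    0
  c   0    1    1    1    1    1
  b   0    1    1    1    2    2
  c   0    1    1    1    2    2
  b   0    1    1    1    2    3
  d   0    1    1    2    2    3
LCS length = dp[5][5] = 3

3


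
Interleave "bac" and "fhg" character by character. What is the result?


Interleaving "bac" and "fhg":
  Position 0: 'b' from first, 'f' from second => "bf"
  Position 1: 'a' from first, 'h' from second => "ah"
  Position 2: 'c' from first, 'g' from second => "cg"
Result: bfahcg

bfahcg


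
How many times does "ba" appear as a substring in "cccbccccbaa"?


Searching for "ba" in "cccbccccbaa"
Scanning each position:
  Position 0: "cc" => no
  Position 1: "cc" => no
  Position 2: "cb" => no
  Position 3: "bc" => no
  Position 4: "cc" => no
  Position 5: "cc" => no
  Position 6: "cc" => no
  Position 7: "cb" => no
  Position 8: "ba" => MATCH
  Position 9: "aa" => no
Total occurrences: 1

1


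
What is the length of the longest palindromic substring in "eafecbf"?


Input: "eafecbf"
Checking substrings for palindromes:
  No multi-char palindromic substrings found
Longest palindromic substring: "e" with length 1

1


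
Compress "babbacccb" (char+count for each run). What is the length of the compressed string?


Input: babbacccb
Runs:
  'b' x 1 => "b1"
  'a' x 1 => "a1"
  'b' x 2 => "b2"
  'a' x 1 => "a1"
  'c' x 3 => "c3"
  'b' x 1 => "b1"
Compressed: "b1a1b2a1c3b1"
Compressed length: 12

12


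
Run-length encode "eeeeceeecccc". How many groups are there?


Input: eeeeceeecccc
Scanning for consecutive runs:
  Group 1: 'e' x 4 (positions 0-3)
  Group 2: 'c' x 1 (positions 4-4)
  Group 3: 'e' x 3 (positions 5-7)
  Group 4: 'c' x 4 (positions 8-11)
Total groups: 4

4


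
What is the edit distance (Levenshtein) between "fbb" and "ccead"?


Computing edit distance: "fbb" -> "ccead"
DP table:
           c    c    e    a    d
      0    1    2    3    4    5
  f   1    1    2    3    4    5
  b   2    2    2    3    4    5
  b   3    3    3    3    4    5
Edit distance = dp[3][5] = 5

5


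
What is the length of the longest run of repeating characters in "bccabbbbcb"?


Input: "bccabbbbcb"
Scanning for longest run:
  Position 1 ('c'): new char, reset run to 1
  Position 2 ('c'): continues run of 'c', length=2
  Position 3 ('a'): new char, reset run to 1
  Position 4 ('b'): new char, reset run to 1
  Position 5 ('b'): continues run of 'b', length=2
  Position 6 ('b'): continues run of 'b', length=3
  Position 7 ('b'): continues run of 'b', length=4
  Position 8 ('c'): new char, reset run to 1
  Position 9 ('b'): new char, reset run to 1
Longest run: 'b' with length 4

4


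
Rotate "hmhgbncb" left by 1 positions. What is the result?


Input: "hmhgbncb", rotate left by 1
First 1 characters: "h"
Remaining characters: "mhgbncb"
Concatenate remaining + first: "mhgbncb" + "h" = "mhgbncbh"

mhgbncbh


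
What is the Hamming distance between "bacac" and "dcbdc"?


Comparing "bacac" and "dcbdc" position by position:
  Position 0: 'b' vs 'd' => differ
  Position 1: 'a' vs 'c' => differ
  Position 2: 'c' vs 'b' => differ
  Position 3: 'a' vs 'd' => differ
  Position 4: 'c' vs 'c' => same
Total differences (Hamming distance): 4

4


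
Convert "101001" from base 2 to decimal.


Input: "101001" in base 2
Positional expansion:
  Digit '1' (value 1) x 2^5 = 32
  Digit '0' (value 0) x 2^4 = 0
  Digit '1' (value 1) x 2^3 = 8
  Digit '0' (value 0) x 2^2 = 0
  Digit '0' (value 0) x 2^1 = 0
  Digit '1' (value 1) x 2^0 = 1
Sum = 41

41


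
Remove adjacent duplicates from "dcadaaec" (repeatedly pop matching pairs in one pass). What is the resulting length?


Input: dcadaaec
Stack-based adjacent duplicate removal:
  Read 'd': push. Stack: d
  Read 'c': push. Stack: dc
  Read 'a': push. Stack: dca
  Read 'd': push. Stack: dcad
  Read 'a': push. Stack: dcada
  Read 'a': matches stack top 'a' => pop. Stack: dcad
  Read 'e': push. Stack: dcade
  Read 'c': push. Stack: dcadec
Final stack: "dcadec" (length 6)

6


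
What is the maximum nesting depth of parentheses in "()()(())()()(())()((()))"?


Input: "()()(())()()(())()((()))"
Tracking depth:
  Position 0 '(': depth becomes 1
  Position 1 ')': depth becomes 0
  Position 2 '(': depth becomes 1
  Position 3 ')': depth becomes 0
  Position 4 '(': depth becomes 1
  Position 5 '(': depth becomes 2
  Position 6 ')': depth becomes 1
  Position 7 ')': depth becomes 0
  Position 8 '(': depth becomes 1
  Position 9 ')': depth becomes 0
  Position 10 '(': depth becomes 1
  Position 11 ')': depth becomes 0
  Position 12 '(': depth becomes 1
  Position 13 '(': depth becomes 2
  Position 14 ')': depth becomes 1
  Position 15 ')': depth becomes 0
  Position 16 '(': depth becomes 1
  Position 17 ')': depth becomes 0
  Position 18 '(': depth becomes 1
  Position 19 '(': depth becomes 2
  Position 20 '(': depth becomes 3
  Position 21 ')': depth becomes 2
  Position 22 ')': depth becomes 1
  Position 23 ')': depth becomes 0
Maximum depth reached: 3

3


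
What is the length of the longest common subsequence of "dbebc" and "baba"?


LCS of "dbebc" and "baba"
DP table:
           b    a    b    a
      0    0    0    0    0
  d   0    0    0    0    0
  b   0    1    1    1    1
  e   0    1    1    1    1
  b   0    1    1    2    2
  c   0    1    1    2    2
LCS length = dp[5][4] = 2

2
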